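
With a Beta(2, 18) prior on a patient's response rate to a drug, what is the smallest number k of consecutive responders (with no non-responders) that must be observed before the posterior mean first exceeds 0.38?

k = 10

After k responders and 0 non-responders the posterior is Beta(2+k, 18), with mean (2+k)/(2+18+k).
Set (2+k)/(20+k) > 0.38 and solve: k > (0.38·20 − 2)/(1 − 0.38) = 9.032.
The smallest integer exceeding 9.032 is 10, and checking k=10: (12)/(30) = 0.4000 > 0.38.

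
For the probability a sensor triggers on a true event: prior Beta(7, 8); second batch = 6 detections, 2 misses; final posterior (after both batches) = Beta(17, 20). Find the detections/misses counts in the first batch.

4 detections and 10 misses

Because Beta–binomial updating is additive in the counts, the combined data contributed (α_post−α_prior, β_post−β_prior) successes and failures.
Total across both batches: 17−7=10 detections, 20−8=12 misses.
Subtract the second batch: 10−6=4 detections and 12−2=10 misses.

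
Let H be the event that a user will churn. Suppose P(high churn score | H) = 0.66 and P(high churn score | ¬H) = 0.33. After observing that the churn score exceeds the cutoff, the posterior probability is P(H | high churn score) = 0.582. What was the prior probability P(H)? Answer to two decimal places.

Bayes' rule in odds form gives O(H|E) = O(H)·[P(E|H)/P(E|¬H)], hence O(H) = O(H|E)/LR.
Posterior odds = 0.582/(1−0.582) = 1.3923. LR = 0.66/0.33 = 2.0000.
Prior odds = 1.3923/2.0000 = 0.6962, so P(H) = 0.6962/(1+0.6962) ≈ 0.41.

P(H) = 0.41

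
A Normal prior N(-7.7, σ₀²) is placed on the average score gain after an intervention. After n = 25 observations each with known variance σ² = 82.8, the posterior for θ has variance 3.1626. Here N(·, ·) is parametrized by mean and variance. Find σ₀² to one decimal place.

For the Normal–Normal model with known σ², precisions add: τ_n = τ₀ + n/σ².
So 1/σ₀² = 1/3.1626 − 25/82.8 = 0.316196 − 0.301932 = 0.014264.
Hence σ₀² = 1/0.014264 ≈ 70.1.

σ₀² = 70.1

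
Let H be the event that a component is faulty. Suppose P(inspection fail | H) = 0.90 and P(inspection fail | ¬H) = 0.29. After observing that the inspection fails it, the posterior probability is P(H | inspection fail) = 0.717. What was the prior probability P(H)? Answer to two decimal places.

Bayes' rule in odds form gives O(H|E) = O(H)·[P(E|H)/P(E|¬H)], hence O(H) = O(H|E)/LR.
Posterior odds = 0.717/(1−0.717) = 2.5336. LR = 0.90/0.29 = 3.1034.
Prior odds = 2.5336/3.1034 = 0.8164, so P(H) = 0.8164/(1+0.8164) ≈ 0.45.

P(H) = 0.45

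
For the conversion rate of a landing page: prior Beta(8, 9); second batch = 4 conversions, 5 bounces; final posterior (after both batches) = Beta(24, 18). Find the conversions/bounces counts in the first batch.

12 conversions and 4 bounces

Because Beta–binomial updating is additive in the counts, the combined data contributed (α_post−α_prior, β_post−β_prior) successes and failures.
Total across both batches: 24−8=16 conversions, 18−9=9 bounces.
Subtract the second batch: 16−4=12 conversions and 9−5=4 bounces.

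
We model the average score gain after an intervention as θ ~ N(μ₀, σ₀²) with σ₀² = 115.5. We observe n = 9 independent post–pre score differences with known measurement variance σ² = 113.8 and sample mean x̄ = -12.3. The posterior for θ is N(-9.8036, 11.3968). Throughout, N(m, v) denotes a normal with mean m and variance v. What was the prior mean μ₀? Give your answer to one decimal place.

The posterior mean is a precision-weighted average: μ_n = (τ₀μ₀ + τ_data·x̄)/(τ₀+τ_data), with τ₀=1/σ₀² and τ_data=n/σ².
Here τ₀ = 1/115.5 = 0.008658 and τ_data = 9/113.8 = 0.079086, so τ_n = 0.087744.
Rearranging for μ₀: μ₀ = (μ_n·τ_n − τ_data·x̄)/τ₀ = (-9.8036·0.087744 − 0.079086·-12.3) / 0.008658 = 0.112551/0.008658 ≈ 13.0.

μ₀ = 13.0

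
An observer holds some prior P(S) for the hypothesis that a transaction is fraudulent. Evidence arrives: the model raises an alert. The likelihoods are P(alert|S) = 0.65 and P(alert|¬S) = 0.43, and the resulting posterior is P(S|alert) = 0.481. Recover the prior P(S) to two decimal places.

In odds form, posterior odds = prior odds × likelihood ratio, so prior odds = posterior odds ÷ LR.
Posterior odds = 0.481/(1−0.481) = 0.9268. LR = 0.65/0.43 = 1.5116.
Prior odds = 0.9268/1.5116 = 0.6131, so P(S) = 0.6131/(1+0.6131) ≈ 0.38.

P(S) = 0.38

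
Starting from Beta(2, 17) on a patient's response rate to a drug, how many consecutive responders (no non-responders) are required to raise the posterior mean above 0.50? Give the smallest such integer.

k = 16

After k responders and 0 non-responders the posterior is Beta(2+k, 17), with mean (2+k)/(2+17+k).
Set (2+k)/(19+k) > 0.50 and solve: k > (0.50·19 − 2)/(1 − 0.50) = 15.000.
The smallest integer exceeding 15.000 is 16.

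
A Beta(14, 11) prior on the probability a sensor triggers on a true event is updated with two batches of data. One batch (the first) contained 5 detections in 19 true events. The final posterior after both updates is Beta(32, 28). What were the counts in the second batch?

Because Beta–binomial updating is additive in the counts, the combined data contributed (α_post−α_prior, β_post−β_prior) successes and failures.
Total across both batches: 32−14=18 detections, 28−11=17 misses.
Subtract the first batch: 18−5=13 detections and 17−14=3 misses.

13 detections and 3 misses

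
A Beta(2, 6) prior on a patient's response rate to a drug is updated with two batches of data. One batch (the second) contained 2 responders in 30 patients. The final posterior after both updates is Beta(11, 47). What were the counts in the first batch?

7 responders and 13 non-responders

Sequential conjugate updates are equivalent to a single update on the pooled data, so total successes = posterior α − prior α and total failures = posterior β − prior β.
Total across both batches: 11−2=9 responders, 47−6=41 non-responders.
Subtract the second batch: 9−2=7 responders and 41−28=13 non-responders.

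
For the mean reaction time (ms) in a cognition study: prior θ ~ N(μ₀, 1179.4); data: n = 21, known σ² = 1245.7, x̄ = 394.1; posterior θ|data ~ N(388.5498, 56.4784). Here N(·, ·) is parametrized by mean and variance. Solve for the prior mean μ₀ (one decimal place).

μ₀ = 278.2

The posterior mean is a precision-weighted average: μ_n = (τ₀μ₀ + τ_data·x̄)/(τ₀+τ_data), with τ₀=1/σ₀² and τ_data=n/σ².
Here τ₀ = 1/1179.4 = 0.000848 and τ_data = 21/1245.7 = 0.016858, so τ_n = 0.017706.
Rearranging for μ₀: μ₀ = (μ_n·τ_n − τ_data·x̄)/τ₀ = (388.5498·0.017706 − 0.016858·394.1) / 0.000848 = 0.235925/0.000848 ≈ 278.2.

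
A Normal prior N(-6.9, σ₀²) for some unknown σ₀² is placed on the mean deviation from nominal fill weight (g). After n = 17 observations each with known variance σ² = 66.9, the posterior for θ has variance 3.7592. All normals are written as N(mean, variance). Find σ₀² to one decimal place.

Posterior precision equals prior precision plus data precision: 1/σ_n² = 1/σ₀² + n/σ².
So 1/σ₀² = 1/3.7592 − 17/66.9 = 0.266014 − 0.254111 = 0.011903.
Hence σ₀² = 1/0.011903 ≈ 84.0.

σ₀² = 84.0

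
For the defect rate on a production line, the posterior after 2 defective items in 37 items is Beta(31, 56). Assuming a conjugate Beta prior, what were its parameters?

Beta(29, 21)

Beta is conjugate to the binomial likelihood: posterior = Beta(α+s, β+f).
Subtract the data counts: 31−2=29, 56−35=21.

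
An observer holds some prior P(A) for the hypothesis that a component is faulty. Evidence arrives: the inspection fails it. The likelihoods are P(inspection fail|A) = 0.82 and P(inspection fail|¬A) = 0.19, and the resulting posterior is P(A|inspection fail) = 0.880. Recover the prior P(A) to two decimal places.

In odds form, posterior odds = prior odds × likelihood ratio, so prior odds = posterior odds ÷ LR.
Posterior odds = 0.880/(1−0.880) = 7.3333. LR = 0.82/0.19 = 4.3158.
Prior odds = 7.3333/4.3158 = 1.6992, so P(A) = 1.6992/(1+1.6992) ≈ 0.63.

P(A) = 0.63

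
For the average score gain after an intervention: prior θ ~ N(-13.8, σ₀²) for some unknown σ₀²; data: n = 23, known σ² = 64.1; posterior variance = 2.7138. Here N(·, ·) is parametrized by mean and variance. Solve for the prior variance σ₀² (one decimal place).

σ₀² = 103.4

Posterior precision equals prior precision plus data precision: 1/σ_n² = 1/σ₀² + n/σ².
So 1/σ₀² = 1/2.7138 − 23/64.1 = 0.368487 − 0.358814 = 0.009673.
Hence σ₀² = 1/0.009673 ≈ 103.4.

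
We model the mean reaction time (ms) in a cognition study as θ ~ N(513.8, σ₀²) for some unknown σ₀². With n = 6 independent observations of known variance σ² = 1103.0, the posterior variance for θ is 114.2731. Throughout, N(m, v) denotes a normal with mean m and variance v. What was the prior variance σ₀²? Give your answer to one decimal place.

σ₀² = 302.0

For the Normal–Normal model with known σ², precisions add: τ_n = τ₀ + n/σ².
So 1/σ₀² = 1/114.2731 − 6/1103.0 = 0.008751 − 0.005440 = 0.003311.
Hence σ₀² = 1/0.003311 ≈ 302.0.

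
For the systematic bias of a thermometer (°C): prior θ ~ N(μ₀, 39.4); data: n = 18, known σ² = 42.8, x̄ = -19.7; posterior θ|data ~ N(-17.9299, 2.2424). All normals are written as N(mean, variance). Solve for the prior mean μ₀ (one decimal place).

With known observation variance, the Normal–Normal posterior has precision τ_n = τ₀ + n/σ² and mean μ_n = (τ₀μ₀ + (n/σ²)x̄)/τ_n.
Here τ₀ = 1/39.4 = 0.025381 and τ_data = 18/42.8 = 0.420561, so τ_n = 0.445942.
Rearranging for μ₀: μ₀ = (μ_n·τ_n − τ_data·x̄)/τ₀ = (-17.9299·0.445942 − 0.420561·-19.7) / 0.025381 = 0.289356/0.025381 ≈ 11.4.

μ₀ = 11.4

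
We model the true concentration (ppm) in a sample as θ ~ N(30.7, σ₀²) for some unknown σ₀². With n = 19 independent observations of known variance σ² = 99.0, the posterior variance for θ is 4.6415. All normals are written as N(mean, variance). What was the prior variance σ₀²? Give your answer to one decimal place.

σ₀² = 42.5

Posterior precision equals prior precision plus data precision: 1/σ_n² = 1/σ₀² + n/σ².
So 1/σ₀² = 1/4.6415 − 19/99.0 = 0.215448 − 0.191919 = 0.023529.
Hence σ₀² = 1/0.023529 ≈ 42.5.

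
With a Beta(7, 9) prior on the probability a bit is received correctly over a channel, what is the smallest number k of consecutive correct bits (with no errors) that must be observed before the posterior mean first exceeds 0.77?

k = 24

After k correct bits and 0 errors the posterior is Beta(7+k, 9), with mean (7+k)/(7+9+k).
Set (7+k)/(16+k) > 0.77 and solve: k > (0.77·16 − 7)/(1 − 0.77) = 23.130.
The smallest integer exceeding 23.130 is 24.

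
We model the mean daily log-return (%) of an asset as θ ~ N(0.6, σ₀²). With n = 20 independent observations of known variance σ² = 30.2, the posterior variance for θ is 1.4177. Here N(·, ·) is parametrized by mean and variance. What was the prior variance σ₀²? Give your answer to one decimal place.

σ₀² = 23.2

For the Normal–Normal model with known σ², precisions add: τ_n = τ₀ + n/σ².
So 1/σ₀² = 1/1.4177 − 20/30.2 = 0.705368 − 0.662252 = 0.043116.
Hence σ₀² = 1/0.043116 ≈ 23.2.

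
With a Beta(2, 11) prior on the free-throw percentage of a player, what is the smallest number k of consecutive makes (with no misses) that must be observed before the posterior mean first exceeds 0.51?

After k makes and 0 misses the posterior is Beta(2+k, 11), with mean (2+k)/(2+11+k).
Set (2+k)/(13+k) > 0.51 and solve: k > (0.51·13 − 2)/(1 − 0.51) = 9.449.
The smallest integer exceeding 9.449 is 10.

k = 10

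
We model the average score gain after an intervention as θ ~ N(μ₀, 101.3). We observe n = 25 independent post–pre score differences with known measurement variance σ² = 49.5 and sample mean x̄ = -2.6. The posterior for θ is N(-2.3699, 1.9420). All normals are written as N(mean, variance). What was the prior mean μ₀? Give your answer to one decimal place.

μ₀ = 9.4

With known observation variance, the Normal–Normal posterior has precision τ_n = τ₀ + n/σ² and mean μ_n = (τ₀μ₀ + (n/σ²)x̄)/τ_n.
Here τ₀ = 1/101.3 = 0.009872 and τ_data = 25/49.5 = 0.505051, so τ_n = 0.514923.
Rearranging for μ₀: μ₀ = (μ_n·τ_n − τ_data·x̄)/τ₀ = (-2.3699·0.514923 − 0.505051·-2.6) / 0.009872 = 0.092817/0.009872 ≈ 9.4.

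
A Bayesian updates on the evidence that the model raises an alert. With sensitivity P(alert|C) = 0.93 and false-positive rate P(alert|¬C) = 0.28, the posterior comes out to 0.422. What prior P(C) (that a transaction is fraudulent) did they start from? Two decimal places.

P(C) = 0.18

In odds form, posterior odds = prior odds × likelihood ratio, so prior odds = posterior odds ÷ LR.
Posterior odds = 0.422/(1−0.422) = 0.7301. LR = 0.93/0.28 = 3.3214.
Prior odds = 0.7301/3.3214 = 0.2198, so P(C) = 0.2198/(1+0.2198) ≈ 0.18.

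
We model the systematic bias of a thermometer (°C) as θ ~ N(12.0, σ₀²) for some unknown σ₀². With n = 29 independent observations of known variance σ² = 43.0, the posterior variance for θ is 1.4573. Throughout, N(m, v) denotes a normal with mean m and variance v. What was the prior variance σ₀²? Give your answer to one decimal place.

σ₀² = 84.9

Posterior precision equals prior precision plus data precision: 1/σ_n² = 1/σ₀² + n/σ².
So 1/σ₀² = 1/1.4573 − 29/43.0 = 0.686201 − 0.674419 = 0.011782.
Hence σ₀² = 1/0.011782 ≈ 84.9.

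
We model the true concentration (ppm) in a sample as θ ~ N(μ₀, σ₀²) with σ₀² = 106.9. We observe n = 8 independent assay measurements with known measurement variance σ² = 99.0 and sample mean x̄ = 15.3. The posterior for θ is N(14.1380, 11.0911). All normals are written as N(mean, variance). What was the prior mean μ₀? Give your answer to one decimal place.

μ₀ = 4.1

The posterior mean is a precision-weighted average: μ_n = (τ₀μ₀ + τ_data·x̄)/(τ₀+τ_data), with τ₀=1/σ₀² and τ_data=n/σ².
Here τ₀ = 1/106.9 = 0.009355 and τ_data = 8/99.0 = 0.080808, so τ_n = 0.090163.
Rearranging for μ₀: μ₀ = (μ_n·τ_n − τ_data·x̄)/τ₀ = (14.1380·0.090163 − 0.080808·15.3) / 0.009355 = 0.038362/0.009355 ≈ 4.1.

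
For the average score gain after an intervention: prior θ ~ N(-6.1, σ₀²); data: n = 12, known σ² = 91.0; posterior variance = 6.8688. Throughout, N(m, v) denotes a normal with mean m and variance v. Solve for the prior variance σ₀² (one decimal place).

σ₀² = 72.9

Posterior precision equals prior precision plus data precision: 1/σ_n² = 1/σ₀² + n/σ².
So 1/σ₀² = 1/6.8688 − 12/91.0 = 0.145586 − 0.131868 = 0.013718.
Hence σ₀² = 1/0.013718 ≈ 72.9.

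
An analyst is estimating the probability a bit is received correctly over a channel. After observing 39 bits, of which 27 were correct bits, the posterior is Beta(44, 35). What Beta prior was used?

Beta(17, 23)

A Beta(α, β) prior with s successes and f failures in binomial data gives a Beta(α+s, β+f) posterior.
So α = 44 − 27 = 17 and β = 35 − 12 = 23.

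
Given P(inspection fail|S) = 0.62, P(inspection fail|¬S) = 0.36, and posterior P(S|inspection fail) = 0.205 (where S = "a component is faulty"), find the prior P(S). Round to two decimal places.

P(S) = 0.13

In odds form, posterior odds = prior odds × likelihood ratio, so prior odds = posterior odds ÷ LR.
Posterior odds = 0.205/(1−0.205) = 0.2579. LR = 0.62/0.36 = 1.7222.
Prior odds = 0.2579/1.7222 = 0.1498, so P(S) = 0.1498/(1+0.1498) ≈ 0.13.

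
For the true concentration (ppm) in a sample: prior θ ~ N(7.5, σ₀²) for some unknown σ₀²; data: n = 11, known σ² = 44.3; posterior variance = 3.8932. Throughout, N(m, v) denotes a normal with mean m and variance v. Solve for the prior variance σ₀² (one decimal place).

σ₀² = 116.9

For the Normal–Normal model with known σ², precisions add: τ_n = τ₀ + n/σ².
So 1/σ₀² = 1/3.8932 − 11/44.3 = 0.256858 − 0.248307 = 0.008551.
Hence σ₀² = 1/0.008551 ≈ 116.9.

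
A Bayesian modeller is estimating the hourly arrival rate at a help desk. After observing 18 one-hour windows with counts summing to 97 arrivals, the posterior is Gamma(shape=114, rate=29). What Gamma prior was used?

A Gamma(α, β) prior (rate parametrization) on a Poisson rate with n observations summing to S gives posterior Gamma(α+S, β+n).
So α = 114 − 97 = 17 and β = 29 − 18 = 11.

Gamma(shape=17, rate=11)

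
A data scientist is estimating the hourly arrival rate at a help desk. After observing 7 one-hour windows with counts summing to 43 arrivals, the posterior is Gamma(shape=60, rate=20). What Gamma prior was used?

Gamma–Poisson conjugacy: posterior shape = α + Σxᵢ, posterior rate = β + n.
So α = 60 − 43 = 17 and β = 20 − 7 = 13.

Gamma(shape=17, rate=13)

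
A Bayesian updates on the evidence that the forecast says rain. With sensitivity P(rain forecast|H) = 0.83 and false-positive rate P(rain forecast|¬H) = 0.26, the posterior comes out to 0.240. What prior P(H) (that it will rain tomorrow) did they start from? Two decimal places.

P(H) = 0.09

Bayes' rule in odds form gives O(H|E) = O(H)·[P(E|H)/P(E|¬H)], hence O(H) = O(H|E)/LR.
Posterior odds = 0.240/(1−0.240) = 0.3158. LR = 0.83/0.26 = 3.1923.
Prior odds = 0.3158/3.1923 = 0.0989, so P(H) = 0.0989/(1+0.0989) ≈ 0.09.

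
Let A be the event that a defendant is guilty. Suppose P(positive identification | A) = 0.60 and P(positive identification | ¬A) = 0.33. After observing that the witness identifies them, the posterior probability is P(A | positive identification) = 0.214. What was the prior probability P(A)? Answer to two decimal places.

Bayes' rule in odds form gives O(A|E) = O(A)·[P(E|A)/P(E|¬A)], hence O(A) = O(A|E)/LR.
Posterior odds = 0.214/(1−0.214) = 0.2723. LR = 0.60/0.33 = 1.8182.
Prior odds = 0.2723/1.8182 = 0.1498, so P(A) = 0.1498/(1+0.1498) ≈ 0.13.

P(A) = 0.13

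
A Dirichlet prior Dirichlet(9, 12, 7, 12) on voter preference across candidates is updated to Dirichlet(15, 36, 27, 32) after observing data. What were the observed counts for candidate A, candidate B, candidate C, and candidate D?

For a Dirichlet(α) prior with multinomial counts c, the posterior is Dirichlet(α + c) componentwise.
Counts are posterior − prior componentwise: 15−9=6, 36−12=24, 27−7=20, 32−12=20.

counts (6, 24, 20, 20)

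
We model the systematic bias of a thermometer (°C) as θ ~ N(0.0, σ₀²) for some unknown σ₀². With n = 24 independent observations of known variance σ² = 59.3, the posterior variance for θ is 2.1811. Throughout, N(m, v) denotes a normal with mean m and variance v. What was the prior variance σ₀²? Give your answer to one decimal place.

σ₀² = 18.6

Posterior precision equals prior precision plus data precision: 1/σ_n² = 1/σ₀² + n/σ².
So 1/σ₀² = 1/2.1811 − 24/59.3 = 0.458484 − 0.404722 = 0.053762.
Hence σ₀² = 1/0.053762 ≈ 18.6.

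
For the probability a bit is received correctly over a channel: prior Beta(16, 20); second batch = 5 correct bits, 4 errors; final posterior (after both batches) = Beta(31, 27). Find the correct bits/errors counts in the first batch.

10 correct bits and 3 errors

Because Beta–binomial updating is additive in the counts, the combined data contributed (α_post−α_prior, β_post−β_prior) successes and failures.
Total across both batches: 31−16=15 correct bits, 27−20=7 errors.
Subtract the second batch: 15−5=10 correct bits and 7−4=3 errors.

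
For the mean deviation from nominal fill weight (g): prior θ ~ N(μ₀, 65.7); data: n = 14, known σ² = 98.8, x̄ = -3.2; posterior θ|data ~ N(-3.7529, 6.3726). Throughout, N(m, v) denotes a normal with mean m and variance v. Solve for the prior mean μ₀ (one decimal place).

μ₀ = -8.9

The posterior mean is a precision-weighted average: μ_n = (τ₀μ₀ + τ_data·x̄)/(τ₀+τ_data), with τ₀=1/σ₀² and τ_data=n/σ².
Here τ₀ = 1/65.7 = 0.015221 and τ_data = 14/98.8 = 0.141700, so τ_n = 0.156921.
Rearranging for μ₀: μ₀ = (μ_n·τ_n − τ_data·x̄)/τ₀ = (-3.7529·0.156921 − 0.141700·-3.2) / 0.015221 = -0.135469/0.015221 ≈ -8.9.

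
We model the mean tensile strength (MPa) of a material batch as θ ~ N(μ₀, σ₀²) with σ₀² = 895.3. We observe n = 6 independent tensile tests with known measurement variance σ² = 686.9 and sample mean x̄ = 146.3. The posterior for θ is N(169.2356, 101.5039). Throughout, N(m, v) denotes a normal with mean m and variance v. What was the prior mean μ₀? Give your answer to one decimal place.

With known observation variance, the Normal–Normal posterior has precision τ_n = τ₀ + n/σ² and mean μ_n = (τ₀μ₀ + (n/σ²)x̄)/τ_n.
Here τ₀ = 1/895.3 = 0.001117 and τ_data = 6/686.9 = 0.008735, so τ_n = 0.009852.
Rearranging for μ₀: μ₀ = (μ_n·τ_n − τ_data·x̄)/τ₀ = (169.2356·0.009852 − 0.008735·146.3) / 0.001117 = 0.389379/0.001117 ≈ 348.6.

μ₀ = 348.6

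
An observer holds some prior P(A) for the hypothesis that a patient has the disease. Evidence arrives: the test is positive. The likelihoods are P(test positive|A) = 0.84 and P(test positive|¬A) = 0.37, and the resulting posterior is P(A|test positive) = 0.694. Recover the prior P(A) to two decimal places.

In odds form, posterior odds = prior odds × likelihood ratio, so prior odds = posterior odds ÷ LR.
Posterior odds = 0.694/(1−0.694) = 2.2680. LR = 0.84/0.37 = 2.2703.
Prior odds = 2.2680/2.2703 = 0.9990, so P(A) = 0.9990/(1+0.9990) ≈ 0.50.

P(A) = 0.50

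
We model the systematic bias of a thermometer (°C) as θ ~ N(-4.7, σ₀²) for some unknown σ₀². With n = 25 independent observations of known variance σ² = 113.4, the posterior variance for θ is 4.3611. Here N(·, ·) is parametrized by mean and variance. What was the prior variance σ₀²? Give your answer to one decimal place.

Posterior precision equals prior precision plus data precision: 1/σ_n² = 1/σ₀² + n/σ².
So 1/σ₀² = 1/4.3611 − 25/113.4 = 0.229300 − 0.220459 = 0.008841.
Hence σ₀² = 1/0.008841 ≈ 113.1.

σ₀² = 113.1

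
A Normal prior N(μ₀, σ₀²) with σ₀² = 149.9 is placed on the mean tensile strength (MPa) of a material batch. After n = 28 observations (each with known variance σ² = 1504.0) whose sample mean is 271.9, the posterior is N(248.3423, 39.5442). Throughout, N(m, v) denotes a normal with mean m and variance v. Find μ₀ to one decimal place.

μ₀ = 182.6

With known observation variance, the Normal–Normal posterior has precision τ_n = τ₀ + n/σ² and mean μ_n = (τ₀μ₀ + (n/σ²)x̄)/τ_n.
Here τ₀ = 1/149.9 = 0.006671 and τ_data = 28/1504.0 = 0.018617, so τ_n = 0.025288.
Rearranging for μ₀: μ₀ = (μ_n·τ_n − τ_data·x̄)/τ₀ = (248.3423·0.025288 − 0.018617·271.9) / 0.006671 = 1.218118/0.006671 ≈ 182.6.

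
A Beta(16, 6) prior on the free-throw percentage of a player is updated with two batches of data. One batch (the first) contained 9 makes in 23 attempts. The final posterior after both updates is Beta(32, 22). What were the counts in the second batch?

Because Beta–binomial updating is additive in the counts, the combined data contributed (α_post−α_prior, β_post−β_prior) successes and failures.
Total across both batches: 32−16=16 makes, 22−6=16 misses.
Subtract the first batch: 16−9=7 makes and 16−14=2 misses.

7 makes and 2 misses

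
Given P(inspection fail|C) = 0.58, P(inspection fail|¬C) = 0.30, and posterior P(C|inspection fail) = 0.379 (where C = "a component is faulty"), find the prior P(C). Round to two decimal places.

Bayes' rule in odds form gives O(C|E) = O(C)·[P(E|C)/P(E|¬C)], hence O(C) = O(C|E)/LR.
Posterior odds = 0.379/(1−0.379) = 0.6103. LR = 0.58/0.30 = 1.9333.
Prior odds = 0.6103/1.9333 = 0.3157, so P(C) = 0.3157/(1+0.3157) ≈ 0.24.

P(C) = 0.24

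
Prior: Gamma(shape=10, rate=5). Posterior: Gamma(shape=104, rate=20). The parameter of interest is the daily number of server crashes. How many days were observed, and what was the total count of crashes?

n = 15 days with total 94 crashes

A Gamma(α, β) prior (rate parametrization) on a Poisson rate with n observations summing to S gives posterior Gamma(α+S, β+n).
Matching: Σxᵢ = 104 − 10 = 94 and n = 20 − 5 = 15.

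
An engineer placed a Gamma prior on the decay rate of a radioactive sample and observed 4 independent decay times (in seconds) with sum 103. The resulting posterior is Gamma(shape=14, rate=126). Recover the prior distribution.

Gamma(shape=10, rate=23)

For an exponential likelihood with a Gamma(α, β) prior on the rate, n observations with total T give posterior Gamma(α+n, β+T).
So α = 14 − 4 = 10 and β = 126 − 103 = 23.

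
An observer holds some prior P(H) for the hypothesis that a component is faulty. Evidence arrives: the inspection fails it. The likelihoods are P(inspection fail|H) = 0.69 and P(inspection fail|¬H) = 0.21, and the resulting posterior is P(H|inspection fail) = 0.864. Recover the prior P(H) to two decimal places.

P(H) = 0.66

In odds form, posterior odds = prior odds × likelihood ratio, so prior odds = posterior odds ÷ LR.
Posterior odds = 0.864/(1−0.864) = 6.3529. LR = 0.69/0.21 = 3.2857.
Prior odds = 6.3529/3.2857 = 1.9335, so P(H) = 1.9335/(1+1.9335) ≈ 0.66.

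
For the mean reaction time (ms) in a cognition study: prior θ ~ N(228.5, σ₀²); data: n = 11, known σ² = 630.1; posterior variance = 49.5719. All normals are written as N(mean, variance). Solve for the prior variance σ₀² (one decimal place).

σ₀² = 368.3

For the Normal–Normal model with known σ², precisions add: τ_n = τ₀ + n/σ².
So 1/σ₀² = 1/49.5719 − 11/630.1 = 0.020173 − 0.017458 = 0.002715.
Hence σ₀² = 1/0.002715 ≈ 368.3.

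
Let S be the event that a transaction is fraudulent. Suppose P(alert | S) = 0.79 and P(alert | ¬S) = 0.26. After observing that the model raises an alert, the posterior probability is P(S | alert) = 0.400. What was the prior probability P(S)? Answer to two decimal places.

P(S) = 0.18

Bayes' rule in odds form gives O(S|E) = O(S)·[P(E|S)/P(E|¬S)], hence O(S) = O(S|E)/LR.
Posterior odds = 0.400/(1−0.400) = 0.6667. LR = 0.79/0.26 = 3.0385.
Prior odds = 0.6667/3.0385 = 0.2194, so P(S) = 0.2194/(1+0.2194) ≈ 0.18.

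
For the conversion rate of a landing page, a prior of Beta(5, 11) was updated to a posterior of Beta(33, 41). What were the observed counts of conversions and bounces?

28 conversions and 30 bounces

Under Beta–binomial conjugacy the posterior parameters are (α+s, β+f).
Match parameters: s=33−5=28, f=41−11=30.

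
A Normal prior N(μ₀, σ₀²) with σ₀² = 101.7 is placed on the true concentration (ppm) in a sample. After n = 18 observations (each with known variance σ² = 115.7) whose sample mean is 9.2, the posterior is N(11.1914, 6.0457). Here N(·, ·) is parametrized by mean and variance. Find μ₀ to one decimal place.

With known observation variance, the Normal–Normal posterior has precision τ_n = τ₀ + n/σ² and mean μ_n = (τ₀μ₀ + (n/σ²)x̄)/τ_n.
Here τ₀ = 1/101.7 = 0.009833 and τ_data = 18/115.7 = 0.155575, so τ_n = 0.165408.
Rearranging for μ₀: μ₀ = (μ_n·τ_n − τ_data·x̄)/τ₀ = (11.1914·0.165408 − 0.155575·9.2) / 0.009833 = 0.419857/0.009833 ≈ 42.7.

μ₀ = 42.7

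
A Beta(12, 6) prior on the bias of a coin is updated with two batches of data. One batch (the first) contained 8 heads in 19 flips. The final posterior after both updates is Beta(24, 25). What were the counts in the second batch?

Sequential conjugate updates are equivalent to a single update on the pooled data, so total successes = posterior α − prior α and total failures = posterior β − prior β.
Total across both batches: 24−12=12 heads, 25−6=19 tails.
Subtract the first batch: 12−8=4 heads and 19−11=8 tails.

4 heads and 8 tails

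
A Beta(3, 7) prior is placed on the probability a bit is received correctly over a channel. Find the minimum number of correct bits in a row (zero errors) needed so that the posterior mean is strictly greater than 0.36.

k = 1

After k correct bits and 0 errors the posterior is Beta(3+k, 7), with mean (3+k)/(3+7+k).
Set (3+k)/(10+k) > 0.36 and solve: k > (0.36·10 − 3)/(1 − 0.36) = 0.938.
The smallest integer exceeding 0.938 is 1.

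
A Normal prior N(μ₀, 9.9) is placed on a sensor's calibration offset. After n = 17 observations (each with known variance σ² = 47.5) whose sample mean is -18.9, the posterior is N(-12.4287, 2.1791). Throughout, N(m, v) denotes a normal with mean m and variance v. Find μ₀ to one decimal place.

μ₀ = 10.5

The posterior mean is a precision-weighted average: μ_n = (τ₀μ₀ + τ_data·x̄)/(τ₀+τ_data), with τ₀=1/σ₀² and τ_data=n/σ².
Here τ₀ = 1/9.9 = 0.101010 and τ_data = 17/47.5 = 0.357895, so τ_n = 0.458905.
Rearranging for μ₀: μ₀ = (μ_n·τ_n − τ_data·x̄)/τ₀ = (-12.4287·0.458905 − 0.357895·-18.9) / 0.101010 = 1.060623/0.101010 ≈ 10.5.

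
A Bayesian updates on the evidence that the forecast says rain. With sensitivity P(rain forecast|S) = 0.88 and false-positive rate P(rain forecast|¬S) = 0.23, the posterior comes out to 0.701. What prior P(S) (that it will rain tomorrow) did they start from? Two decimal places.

P(S) = 0.38

Bayes' rule in odds form gives O(S|E) = O(S)·[P(E|S)/P(E|¬S)], hence O(S) = O(S|E)/LR.
Posterior odds = 0.701/(1−0.701) = 2.3445. LR = 0.88/0.23 = 3.8261.
Prior odds = 2.3445/3.8261 = 0.6128, so P(S) = 0.6128/(1+0.6128) ≈ 0.38.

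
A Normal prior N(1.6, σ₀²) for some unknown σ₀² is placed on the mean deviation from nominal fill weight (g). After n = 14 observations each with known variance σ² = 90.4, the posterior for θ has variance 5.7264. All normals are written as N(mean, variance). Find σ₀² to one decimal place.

σ₀² = 50.6

Posterior precision equals prior precision plus data precision: 1/σ_n² = 1/σ₀² + n/σ².
So 1/σ₀² = 1/5.7264 − 14/90.4 = 0.174630 − 0.154867 = 0.019763.
Hence σ₀² = 1/0.019763 ≈ 50.6.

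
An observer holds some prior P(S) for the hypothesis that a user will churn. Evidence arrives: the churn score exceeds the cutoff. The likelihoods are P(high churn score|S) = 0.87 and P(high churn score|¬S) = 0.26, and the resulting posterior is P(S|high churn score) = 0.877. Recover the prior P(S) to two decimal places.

P(S) = 0.68

Bayes' rule in odds form gives O(S|E) = O(S)·[P(E|S)/P(E|¬S)], hence O(S) = O(S|E)/LR.
Posterior odds = 0.877/(1−0.877) = 7.1301. LR = 0.87/0.26 = 3.3462.
Prior odds = 7.1301/3.3462 = 2.1308, so P(S) = 2.1308/(1+2.1308) ≈ 0.68.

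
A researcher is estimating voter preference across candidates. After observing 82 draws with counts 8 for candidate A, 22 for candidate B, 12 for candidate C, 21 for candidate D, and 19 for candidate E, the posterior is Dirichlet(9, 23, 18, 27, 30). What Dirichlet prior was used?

For a Dirichlet(α) prior with multinomial counts c, the posterior is Dirichlet(α + c) componentwise.
Subtract each count from the matching posterior parameter: 9−8=1, 23−22=1, 18−12=6, 27−21=6, 30−19=11.

Dirichlet(1, 1, 6, 6, 11)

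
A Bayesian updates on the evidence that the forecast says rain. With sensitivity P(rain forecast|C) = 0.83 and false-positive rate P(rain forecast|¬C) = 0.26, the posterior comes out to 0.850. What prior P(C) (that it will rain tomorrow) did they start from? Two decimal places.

Bayes' rule in odds form gives O(C|E) = O(C)·[P(E|C)/P(E|¬C)], hence O(C) = O(C|E)/LR.
Posterior odds = 0.850/(1−0.850) = 5.6667. LR = 0.83/0.26 = 3.1923.
Prior odds = 5.6667/3.1923 = 1.7751, so P(C) = 1.7751/(1+1.7751) ≈ 0.64.

P(C) = 0.64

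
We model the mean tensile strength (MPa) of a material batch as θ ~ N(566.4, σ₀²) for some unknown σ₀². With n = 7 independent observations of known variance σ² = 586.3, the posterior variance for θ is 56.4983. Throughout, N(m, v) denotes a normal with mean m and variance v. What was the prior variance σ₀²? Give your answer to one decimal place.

σ₀² = 173.6

For the Normal–Normal model with known σ², precisions add: τ_n = τ₀ + n/σ².
So 1/σ₀² = 1/56.4983 − 7/586.3 = 0.017700 − 0.011939 = 0.005761.
Hence σ₀² = 1/0.005761 ≈ 173.6.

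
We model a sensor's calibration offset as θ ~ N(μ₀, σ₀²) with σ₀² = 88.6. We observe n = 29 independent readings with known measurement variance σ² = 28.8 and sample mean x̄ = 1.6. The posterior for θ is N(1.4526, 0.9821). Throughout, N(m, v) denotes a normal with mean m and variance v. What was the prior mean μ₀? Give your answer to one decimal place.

With known observation variance, the Normal–Normal posterior has precision τ_n = τ₀ + n/σ² and mean μ_n = (τ₀μ₀ + (n/σ²)x̄)/τ_n.
Here τ₀ = 1/88.6 = 0.011287 and τ_data = 29/28.8 = 1.006944, so τ_n = 1.018231.
Rearranging for μ₀: μ₀ = (μ_n·τ_n − τ_data·x̄)/τ₀ = (1.4526·1.018231 − 1.006944·1.6) / 0.011287 = -0.132028/0.011287 ≈ -11.7.

μ₀ = -11.7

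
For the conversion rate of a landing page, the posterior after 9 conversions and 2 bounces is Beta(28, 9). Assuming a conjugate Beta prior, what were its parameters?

Beta(19, 7)

Under Beta–binomial conjugacy the posterior parameters are (a+s, b+f).
So a = 28 − 9 = 19 and b = 9 − 2 = 7.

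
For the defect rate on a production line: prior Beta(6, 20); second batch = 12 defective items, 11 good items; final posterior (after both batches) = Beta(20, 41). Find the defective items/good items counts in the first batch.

2 defective items and 10 good items

Because Beta–binomial updating is additive in the counts, the combined data contributed (α_post−α_prior, β_post−β_prior) successes and failures.
Total across both batches: 20−6=14 defective items, 41−20=21 good items.
Subtract the second batch: 14−12=2 defective items and 21−11=10 good items.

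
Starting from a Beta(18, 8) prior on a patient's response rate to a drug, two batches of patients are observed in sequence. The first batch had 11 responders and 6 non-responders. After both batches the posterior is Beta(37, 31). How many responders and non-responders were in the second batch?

Because Beta–binomial updating is additive in the counts, the combined data contributed (α_post−α_prior, β_post−β_prior) successes and failures.
Total across both batches: 37−18=19 responders, 31−8=23 non-responders.
Subtract the first batch: 19−11=8 responders and 23−6=17 non-responders.

8 responders and 17 non-responders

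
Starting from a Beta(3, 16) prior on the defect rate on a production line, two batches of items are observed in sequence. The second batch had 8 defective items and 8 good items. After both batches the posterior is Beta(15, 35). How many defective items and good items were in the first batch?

Sequential conjugate updates are equivalent to a single update on the pooled data, so total successes = posterior α − prior α and total failures = posterior β − prior β.
Total across both batches: 15−3=12 defective items, 35−16=19 good items.
Subtract the second batch: 12−8=4 defective items and 19−8=11 good items.

4 defective items and 11 good items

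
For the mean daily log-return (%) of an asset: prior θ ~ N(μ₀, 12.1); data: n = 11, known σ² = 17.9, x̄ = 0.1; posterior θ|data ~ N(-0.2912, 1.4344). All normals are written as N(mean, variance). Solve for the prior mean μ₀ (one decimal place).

The posterior mean is a precision-weighted average: μ_n = (τ₀μ₀ + τ_data·x̄)/(τ₀+τ_data), with τ₀=1/σ₀² and τ_data=n/σ².
Here τ₀ = 1/12.1 = 0.082645 and τ_data = 11/17.9 = 0.614525, so τ_n = 0.697170.
Rearranging for μ₀: μ₀ = (μ_n·τ_n − τ_data·x̄)/τ₀ = (-0.2912·0.697170 − 0.614525·0.1) / 0.082645 = -0.264468/0.082645 ≈ -3.2.

μ₀ = -3.2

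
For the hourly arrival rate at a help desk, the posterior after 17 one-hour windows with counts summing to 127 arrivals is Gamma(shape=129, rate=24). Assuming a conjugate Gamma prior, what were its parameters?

A Gamma(α, β) prior (rate parametrization) on a Poisson rate with n observations summing to S gives posterior Gamma(α+S, β+n).
So α = 129 − 127 = 2 and β = 24 − 17 = 7.

Gamma(shape=2, rate=7)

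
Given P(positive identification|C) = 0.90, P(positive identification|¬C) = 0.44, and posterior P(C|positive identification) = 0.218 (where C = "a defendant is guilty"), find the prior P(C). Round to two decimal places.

P(C) = 0.12

In odds form, posterior odds = prior odds × likelihood ratio, so prior odds = posterior odds ÷ LR.
Posterior odds = 0.218/(1−0.218) = 0.2788. LR = 0.90/0.44 = 2.0455.
Prior odds = 0.2788/2.0455 = 0.1363, so P(C) = 0.1363/(1+0.1363) ≈ 0.12.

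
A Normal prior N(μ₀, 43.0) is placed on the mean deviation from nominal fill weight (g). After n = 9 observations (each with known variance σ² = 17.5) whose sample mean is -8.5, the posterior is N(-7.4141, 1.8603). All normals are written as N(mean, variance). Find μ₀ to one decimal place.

μ₀ = 16.6

With known observation variance, the Normal–Normal posterior has precision τ_n = τ₀ + n/σ² and mean μ_n = (τ₀μ₀ + (n/σ²)x̄)/τ_n.
Here τ₀ = 1/43.0 = 0.023256 and τ_data = 9/17.5 = 0.514286, so τ_n = 0.537542.
Rearranging for μ₀: μ₀ = (μ_n·τ_n − τ_data·x̄)/τ₀ = (-7.4141·0.537542 − 0.514286·-8.5) / 0.023256 = 0.386041/0.023256 ≈ 16.6.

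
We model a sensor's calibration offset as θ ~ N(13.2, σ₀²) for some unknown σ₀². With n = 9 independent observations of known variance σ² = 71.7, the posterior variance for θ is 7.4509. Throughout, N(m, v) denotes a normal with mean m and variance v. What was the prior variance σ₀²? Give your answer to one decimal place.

Posterior precision equals prior precision plus data precision: 1/σ_n² = 1/σ₀² + n/σ².
So 1/σ₀² = 1/7.4509 − 9/71.7 = 0.134212 − 0.125523 = 0.008689.
Hence σ₀² = 1/0.008689 ≈ 115.1.

σ₀² = 115.1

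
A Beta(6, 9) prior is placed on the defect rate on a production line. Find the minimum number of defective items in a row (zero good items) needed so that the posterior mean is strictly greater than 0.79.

k = 28

After k defective items and 0 good items the posterior is Beta(6+k, 9), with mean (6+k)/(6+9+k).
Set (6+k)/(15+k) > 0.79 and solve: k > (0.79·15 − 6)/(1 − 0.79) = 27.857.
The smallest integer exceeding 27.857 is 28.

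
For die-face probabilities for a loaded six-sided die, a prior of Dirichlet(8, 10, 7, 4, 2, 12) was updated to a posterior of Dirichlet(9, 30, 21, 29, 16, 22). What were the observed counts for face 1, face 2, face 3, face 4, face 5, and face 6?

For a Dirichlet(α) prior with multinomial counts c, the posterior is Dirichlet(α + c) componentwise.
Counts are posterior − prior componentwise: 9−8=1, 30−10=20, 21−7=14, 29−4=25, 16−2=14, 22−12=10.

counts (1, 20, 14, 25, 14, 10)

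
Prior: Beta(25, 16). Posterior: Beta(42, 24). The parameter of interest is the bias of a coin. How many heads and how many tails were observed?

17 heads and 8 tails

Beta is conjugate to the binomial likelihood: posterior = Beta(a+s, b+f).
So s = 42 − 25 = 17 and f = 24 − 16 = 8.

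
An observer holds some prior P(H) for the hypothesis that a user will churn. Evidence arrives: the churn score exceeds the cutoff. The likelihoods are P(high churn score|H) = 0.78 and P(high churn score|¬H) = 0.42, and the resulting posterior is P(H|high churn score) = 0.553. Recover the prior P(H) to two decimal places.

In odds form, posterior odds = prior odds × likelihood ratio, so prior odds = posterior odds ÷ LR.
Posterior odds = 0.553/(1−0.553) = 1.2371. LR = 0.78/0.42 = 1.8571.
Prior odds = 1.2371/1.8571 = 0.6661, so P(H) = 0.6661/(1+0.6661) ≈ 0.40.

P(H) = 0.40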